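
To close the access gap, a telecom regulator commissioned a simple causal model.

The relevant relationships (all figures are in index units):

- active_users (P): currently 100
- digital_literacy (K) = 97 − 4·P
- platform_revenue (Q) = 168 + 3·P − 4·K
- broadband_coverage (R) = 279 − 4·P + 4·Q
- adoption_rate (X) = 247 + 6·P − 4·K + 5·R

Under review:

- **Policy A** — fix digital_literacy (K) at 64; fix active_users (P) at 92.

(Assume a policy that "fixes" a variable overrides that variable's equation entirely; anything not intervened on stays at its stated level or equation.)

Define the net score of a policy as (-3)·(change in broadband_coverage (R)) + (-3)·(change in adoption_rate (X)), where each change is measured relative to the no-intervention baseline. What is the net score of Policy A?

Baseline:
  P = 100
  K = 97 − 4·100 = -303
  Q = 168 + 3·100 − 4·(-303) = 1680
  R = 279 − 4·100 + 4·1680 = 6599
  X = 247 + 6·100 − 4·(-303) + 5·6599 = 35054
Policy A (K := 64, P := 92):
  P = 92
  K = 64
  Q = 168 + 3·92 − 4·64 = 188
  R = 279 − 4·92 + 4·188 = 663
  X = 247 + 6·92 − 4·64 + 5·663 = 3858
ΔR = 663 − 6599 = -5936; ΔX = 3858 − 35054 = -31196
Score = (-3)·(-5936) + (-3)·(-31196) = 111396

111396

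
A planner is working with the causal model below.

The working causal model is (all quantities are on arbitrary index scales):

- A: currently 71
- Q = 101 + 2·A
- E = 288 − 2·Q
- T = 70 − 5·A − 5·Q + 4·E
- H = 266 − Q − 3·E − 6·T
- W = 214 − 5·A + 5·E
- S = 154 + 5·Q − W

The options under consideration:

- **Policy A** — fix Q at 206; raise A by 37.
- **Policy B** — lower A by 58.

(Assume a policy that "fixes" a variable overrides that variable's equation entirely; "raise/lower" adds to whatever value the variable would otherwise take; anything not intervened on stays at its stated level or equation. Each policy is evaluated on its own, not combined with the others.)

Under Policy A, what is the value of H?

Policy A (Q := 206, A + 37):
  A = 71 + 37 = 108
  Q = 206
  E = 288 − 2·206 = -124
  T = 70 − 5·108 − 5·206 + 4·(-124) = -1996
  H = 266 − 206 − 3·(-124) − 6·(-1996) = 12408

12408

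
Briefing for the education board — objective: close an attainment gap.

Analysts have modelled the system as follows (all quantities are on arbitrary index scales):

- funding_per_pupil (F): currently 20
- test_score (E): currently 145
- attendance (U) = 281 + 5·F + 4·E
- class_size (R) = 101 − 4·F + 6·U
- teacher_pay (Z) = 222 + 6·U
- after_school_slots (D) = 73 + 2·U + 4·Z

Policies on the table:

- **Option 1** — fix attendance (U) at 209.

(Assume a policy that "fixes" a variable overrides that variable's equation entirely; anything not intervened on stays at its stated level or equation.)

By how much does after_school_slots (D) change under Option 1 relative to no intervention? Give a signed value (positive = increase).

Baseline:
  F = 20
  E = 145
  U = 281 + 5·20 + 4·145 = 961
  Z = 222 + 6·961 = 5988
  D = 73 + 2·961 + 4·5988 = 25947
Option 1 (U := 209):
  F = 20
  E = 145
  U = 209
  Z = 222 + 6·209 = 1476
  D = 73 + 2·209 + 4·1476 = 6395
Change in D: 6395 − 25947 = -19552

-19552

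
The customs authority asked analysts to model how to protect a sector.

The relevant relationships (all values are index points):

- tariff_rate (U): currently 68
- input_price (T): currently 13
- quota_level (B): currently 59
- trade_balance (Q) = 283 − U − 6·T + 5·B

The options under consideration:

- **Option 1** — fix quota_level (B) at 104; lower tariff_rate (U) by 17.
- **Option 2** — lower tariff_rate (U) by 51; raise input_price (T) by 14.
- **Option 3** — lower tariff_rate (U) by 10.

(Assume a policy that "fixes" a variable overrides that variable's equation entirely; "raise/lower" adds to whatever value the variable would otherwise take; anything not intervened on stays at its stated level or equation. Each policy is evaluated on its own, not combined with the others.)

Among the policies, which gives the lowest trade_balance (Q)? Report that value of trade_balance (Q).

399

Option 1 (B := 104, U − 17):
  U = 68 − 17 = 51
  T = 13
  B = 104
  Q = 283 − 51 − 6·13 + 5·104 = 674
Option 2 (U − 51, T + 14):
  U = 68 − 51 = 17
  T = 13 + 14 = 27
  B = 59
  Q = 283 − 17 − 6·27 + 5·59 = 399
Option 3 (U − 10):
  U = 68 − 10 = 58
  T = 13
  B = 59
  Q = 283 − 58 − 6·13 + 5·59 = 442
Comparing — Option 1: Q=674, Option 2: Q=399, Option 3: Q=442. Lowest is 399 (Option 2).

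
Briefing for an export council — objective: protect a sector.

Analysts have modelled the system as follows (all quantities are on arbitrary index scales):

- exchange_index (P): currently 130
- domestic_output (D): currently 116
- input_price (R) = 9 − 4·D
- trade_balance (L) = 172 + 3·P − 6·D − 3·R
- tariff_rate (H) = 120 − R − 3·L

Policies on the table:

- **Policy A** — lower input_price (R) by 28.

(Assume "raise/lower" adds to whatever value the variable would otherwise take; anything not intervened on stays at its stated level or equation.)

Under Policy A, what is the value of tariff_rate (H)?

Policy A (R − 28):
  P = 130
  D = 116
  R = 9 − 4·116 (−28 from intervention) = -483
  L = 172 + 3·130 − 6·116 − 3·(-483) = 1315
  H = 120 − (-483) − 3·1315 = -3342

-3342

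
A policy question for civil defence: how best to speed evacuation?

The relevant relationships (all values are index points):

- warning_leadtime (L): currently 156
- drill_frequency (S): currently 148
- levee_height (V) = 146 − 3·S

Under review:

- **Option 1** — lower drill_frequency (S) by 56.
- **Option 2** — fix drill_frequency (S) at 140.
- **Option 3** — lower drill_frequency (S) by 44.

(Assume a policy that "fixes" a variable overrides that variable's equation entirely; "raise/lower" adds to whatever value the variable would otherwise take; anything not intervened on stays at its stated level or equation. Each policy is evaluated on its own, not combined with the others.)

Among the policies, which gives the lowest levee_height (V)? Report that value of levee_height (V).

Option 1 (S − 56):
  S = 148 − 56 = 92
  V = 146 − 3·92 = -130
Option 2 (S := 140):
  S = 140
  V = 146 − 3·140 = -274
Option 3 (S − 44):
  S = 148 − 44 = 104
  V = 146 − 3·104 = -166
Comparing — Option 1: V=-130, Option 2: V=-274, Option 3: V=-166. Lowest is -274 (Option 2).

-274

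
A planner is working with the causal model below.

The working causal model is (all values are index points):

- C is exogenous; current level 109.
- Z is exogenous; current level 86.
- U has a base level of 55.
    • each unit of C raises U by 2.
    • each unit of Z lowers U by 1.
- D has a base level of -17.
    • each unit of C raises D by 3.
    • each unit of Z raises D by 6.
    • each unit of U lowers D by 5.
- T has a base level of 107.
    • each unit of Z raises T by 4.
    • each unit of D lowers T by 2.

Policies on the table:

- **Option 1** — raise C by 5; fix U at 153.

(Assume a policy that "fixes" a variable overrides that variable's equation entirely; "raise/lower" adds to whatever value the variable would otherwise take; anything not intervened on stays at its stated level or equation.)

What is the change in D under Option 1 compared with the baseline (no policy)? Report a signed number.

Baseline:
  C = 109
  Z = 86
  U = 55 + 2·109 − 86 = 187
  D = -17 + 3·109 + 6·86 − 5·187 = -109
Option 1 (C + 5, U := 153):
  C = 109 + 5 = 114
  Z = 86
  U = 153
  D = -17 + 3·114 + 6·86 − 5·153 = 76
Change in D: 76 − (-109) = 185

185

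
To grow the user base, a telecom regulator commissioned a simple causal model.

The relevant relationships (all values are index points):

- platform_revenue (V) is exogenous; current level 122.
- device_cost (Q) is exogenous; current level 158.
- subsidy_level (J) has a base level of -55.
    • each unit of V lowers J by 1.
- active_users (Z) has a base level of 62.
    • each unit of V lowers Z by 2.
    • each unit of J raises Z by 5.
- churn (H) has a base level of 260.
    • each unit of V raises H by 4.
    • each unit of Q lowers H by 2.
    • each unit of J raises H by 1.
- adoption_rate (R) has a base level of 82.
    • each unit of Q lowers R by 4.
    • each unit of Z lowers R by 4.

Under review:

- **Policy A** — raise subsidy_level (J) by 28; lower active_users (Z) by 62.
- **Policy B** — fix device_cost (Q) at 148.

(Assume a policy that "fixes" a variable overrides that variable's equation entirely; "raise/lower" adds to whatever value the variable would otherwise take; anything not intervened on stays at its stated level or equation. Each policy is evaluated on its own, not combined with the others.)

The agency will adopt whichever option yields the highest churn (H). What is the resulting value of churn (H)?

Policy A (J + 28, Z − 62):
  V = 122
  Q = 158
  J = -55 − 122 (+28 from intervention) = -149
  H = 260 + 4·122 − 2·158 + (-149) = 283
Policy B (Q := 148):
  V = 122
  Q = 148
  J = -55 − 122 = -177
  H = 260 + 4·122 − 2·148 + (-177) = 275
Comparing — Policy A: H=283, Policy B: H=275. Highest is 283 (Policy A).

283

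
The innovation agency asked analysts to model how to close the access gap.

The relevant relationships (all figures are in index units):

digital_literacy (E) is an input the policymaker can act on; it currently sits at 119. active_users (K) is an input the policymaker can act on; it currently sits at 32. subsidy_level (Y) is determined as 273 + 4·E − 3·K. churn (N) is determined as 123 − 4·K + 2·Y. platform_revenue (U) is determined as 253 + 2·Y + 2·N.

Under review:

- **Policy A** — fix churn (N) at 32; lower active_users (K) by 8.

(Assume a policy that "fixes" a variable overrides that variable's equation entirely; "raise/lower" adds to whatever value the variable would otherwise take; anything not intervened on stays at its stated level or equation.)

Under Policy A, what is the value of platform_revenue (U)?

Policy A (N := 32, K − 8):
  E = 119
  K = 32 − 8 = 24
  Y = 273 + 4·119 − 3·24 = 677
  N = 32
  U = 253 + 2·677 + 2·32 = 1671

1671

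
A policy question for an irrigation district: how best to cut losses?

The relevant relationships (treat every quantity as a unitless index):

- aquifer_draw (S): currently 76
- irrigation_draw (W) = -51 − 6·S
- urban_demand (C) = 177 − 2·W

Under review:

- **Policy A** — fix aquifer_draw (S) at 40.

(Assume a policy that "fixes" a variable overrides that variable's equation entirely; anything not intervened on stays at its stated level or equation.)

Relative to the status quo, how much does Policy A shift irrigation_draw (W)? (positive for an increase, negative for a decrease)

Baseline:
  S = 76
  W = -51 − 6·76 = -507
Policy A (S := 40):
  S = 40
  W = -51 − 6·40 = -291
Change in W: -291 − (-507) = 216

216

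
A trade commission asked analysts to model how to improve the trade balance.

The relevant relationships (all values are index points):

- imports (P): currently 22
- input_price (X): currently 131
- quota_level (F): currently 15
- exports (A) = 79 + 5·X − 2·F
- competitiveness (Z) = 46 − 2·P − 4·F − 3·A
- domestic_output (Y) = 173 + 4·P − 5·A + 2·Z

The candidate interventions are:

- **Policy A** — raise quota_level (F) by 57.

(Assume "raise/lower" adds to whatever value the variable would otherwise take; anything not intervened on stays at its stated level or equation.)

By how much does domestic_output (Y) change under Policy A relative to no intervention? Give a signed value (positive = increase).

798

Baseline:
  P = 22
  X = 131
  F = 15
  A = 79 + 5·131 − 2·15 = 704
  Z = 46 − 2·22 − 4·15 − 3·704 = -2170
  Y = 173 + 4·22 − 5·704 + 2·(-2170) = -7599
Policy A (F + 57):
  P = 22
  X = 131
  F = 15 + 57 = 72
  A = 79 + 5·131 − 2·72 = 590
  Z = 46 − 2·22 − 4·72 − 3·590 = -2056
  Y = 173 + 4·22 − 5·590 + 2·(-2056) = -6801
Change in Y: -6801 − (-7599) = 798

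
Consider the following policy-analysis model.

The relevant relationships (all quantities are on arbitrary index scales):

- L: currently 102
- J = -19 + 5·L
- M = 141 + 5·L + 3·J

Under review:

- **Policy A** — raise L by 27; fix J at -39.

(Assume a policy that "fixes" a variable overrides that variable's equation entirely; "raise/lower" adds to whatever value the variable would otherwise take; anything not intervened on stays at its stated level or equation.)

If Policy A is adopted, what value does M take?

Policy A (L + 27, J := -39):
  L = 102 + 27 = 129
  J = -39
  M = 141 + 5·129 + 3·(-39) = 669

669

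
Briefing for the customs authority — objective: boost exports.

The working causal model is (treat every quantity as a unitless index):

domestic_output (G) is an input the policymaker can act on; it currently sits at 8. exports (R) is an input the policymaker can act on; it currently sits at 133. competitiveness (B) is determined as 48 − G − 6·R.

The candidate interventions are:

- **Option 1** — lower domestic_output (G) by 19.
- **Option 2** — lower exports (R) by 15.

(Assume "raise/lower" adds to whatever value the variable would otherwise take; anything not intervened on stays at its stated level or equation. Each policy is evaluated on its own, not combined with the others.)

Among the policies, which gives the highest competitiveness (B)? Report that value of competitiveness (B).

Option 1 (G − 19):
  G = 8 − 19 = -11
  R = 133
  B = 48 − (-11) − 6·133 = -739
Option 2 (R − 15):
  G = 8
  R = 133 − 15 = 118
  B = 48 − 8 − 6·118 = -668
Comparing — Option 1: B=-739, Option 2: B=-668. Highest is -668 (Option 2).

-668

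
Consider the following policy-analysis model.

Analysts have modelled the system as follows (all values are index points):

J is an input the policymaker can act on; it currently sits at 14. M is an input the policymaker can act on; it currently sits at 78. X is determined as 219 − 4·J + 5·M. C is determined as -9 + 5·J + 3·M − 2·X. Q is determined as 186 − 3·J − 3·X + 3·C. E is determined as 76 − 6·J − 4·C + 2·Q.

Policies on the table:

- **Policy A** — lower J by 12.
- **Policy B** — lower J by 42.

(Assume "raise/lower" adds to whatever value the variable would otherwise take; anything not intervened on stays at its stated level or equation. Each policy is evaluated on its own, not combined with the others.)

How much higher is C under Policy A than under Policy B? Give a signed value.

Policy A (J − 12):
  J = 14 − 12 = 2
  M = 78
  X = 219 − 4·2 + 5·78 = 601
  C = -9 + 5·2 + 3·78 − 2·601 = -967
Policy B (J − 42):
  J = 14 − 42 = -28
  M = 78
  X = 219 − 4·(-28) + 5·78 = 721
  C = -9 + 5·(-28) + 3·78 − 2·721 = -1357
C: -967 − (-1357) = 390

390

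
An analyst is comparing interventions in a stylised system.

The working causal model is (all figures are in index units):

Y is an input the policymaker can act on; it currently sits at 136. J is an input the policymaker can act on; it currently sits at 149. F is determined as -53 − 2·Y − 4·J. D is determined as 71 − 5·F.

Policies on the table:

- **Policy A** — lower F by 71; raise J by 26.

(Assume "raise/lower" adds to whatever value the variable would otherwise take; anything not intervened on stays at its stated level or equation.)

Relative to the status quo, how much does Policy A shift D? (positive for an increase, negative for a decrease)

Baseline:
  Y = 136
  J = 149
  F = -53 − 2·136 − 4·149 = -921
  D = 71 − 5·(-921) = 4676
Policy A (F − 71, J + 26):
  Y = 136
  J = 149 + 26 = 175
  F = -53 − 2·136 − 4·175 (−71 from intervention) = -1096
  D = 71 − 5·(-1096) = 5551
Change in D: 5551 − 4676 = 875

875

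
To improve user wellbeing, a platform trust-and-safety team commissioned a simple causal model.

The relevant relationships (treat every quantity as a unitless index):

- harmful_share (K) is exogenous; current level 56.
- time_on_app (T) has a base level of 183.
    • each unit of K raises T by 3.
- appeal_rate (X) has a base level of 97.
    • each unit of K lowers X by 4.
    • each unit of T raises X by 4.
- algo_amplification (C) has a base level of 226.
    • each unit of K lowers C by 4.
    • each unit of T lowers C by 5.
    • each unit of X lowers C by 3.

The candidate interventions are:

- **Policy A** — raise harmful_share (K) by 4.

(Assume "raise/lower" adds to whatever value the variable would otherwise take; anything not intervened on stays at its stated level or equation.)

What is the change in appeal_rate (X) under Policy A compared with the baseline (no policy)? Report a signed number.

Baseline:
  K = 56
  T = 183 + 3·56 = 351
  X = 97 − 4·56 + 4·351 = 1277
Policy A (K + 4):
  K = 56 + 4 = 60
  T = 183 + 3·60 = 363
  X = 97 − 4·60 + 4·363 = 1309
Change in X: 1309 − 1277 = 32

32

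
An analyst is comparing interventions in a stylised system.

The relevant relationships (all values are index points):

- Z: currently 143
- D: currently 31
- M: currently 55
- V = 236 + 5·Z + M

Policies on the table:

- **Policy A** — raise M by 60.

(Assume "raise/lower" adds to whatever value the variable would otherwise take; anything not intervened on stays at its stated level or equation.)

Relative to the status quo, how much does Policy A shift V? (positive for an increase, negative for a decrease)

60

Baseline:
  Z = 143
  M = 55
  V = 236 + 5·143 + 55 = 1006
Policy A (M + 60):
  Z = 143
  M = 55 + 60 = 115
  V = 236 + 5·143 + 115 = 1066
Change in V: 1066 − 1006 = 60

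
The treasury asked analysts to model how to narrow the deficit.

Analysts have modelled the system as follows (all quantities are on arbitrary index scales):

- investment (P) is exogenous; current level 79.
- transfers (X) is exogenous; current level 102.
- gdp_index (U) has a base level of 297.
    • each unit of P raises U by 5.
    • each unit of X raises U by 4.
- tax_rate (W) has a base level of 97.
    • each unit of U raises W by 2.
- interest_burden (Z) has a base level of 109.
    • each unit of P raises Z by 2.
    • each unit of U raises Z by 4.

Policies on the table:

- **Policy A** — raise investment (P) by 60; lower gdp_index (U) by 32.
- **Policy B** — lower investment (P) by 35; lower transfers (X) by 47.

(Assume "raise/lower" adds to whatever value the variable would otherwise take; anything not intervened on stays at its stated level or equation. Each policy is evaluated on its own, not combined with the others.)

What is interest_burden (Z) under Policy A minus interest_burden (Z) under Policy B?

Policy A (P + 60, U − 32):
  P = 79 + 60 = 139
  X = 102
  U = 297 + 5·139 + 4·102 (−32 from intervention) = 1368
  Z = 109 + 2·139 + 4·1368 = 5859
Policy B (P − 35, X − 47):
  P = 79 − 35 = 44
  X = 102 − 47 = 55
  U = 297 + 5·44 + 4·55 = 737
  Z = 109 + 2·44 + 4·737 = 3145
Z: 5859 − 3145 = 2714

2714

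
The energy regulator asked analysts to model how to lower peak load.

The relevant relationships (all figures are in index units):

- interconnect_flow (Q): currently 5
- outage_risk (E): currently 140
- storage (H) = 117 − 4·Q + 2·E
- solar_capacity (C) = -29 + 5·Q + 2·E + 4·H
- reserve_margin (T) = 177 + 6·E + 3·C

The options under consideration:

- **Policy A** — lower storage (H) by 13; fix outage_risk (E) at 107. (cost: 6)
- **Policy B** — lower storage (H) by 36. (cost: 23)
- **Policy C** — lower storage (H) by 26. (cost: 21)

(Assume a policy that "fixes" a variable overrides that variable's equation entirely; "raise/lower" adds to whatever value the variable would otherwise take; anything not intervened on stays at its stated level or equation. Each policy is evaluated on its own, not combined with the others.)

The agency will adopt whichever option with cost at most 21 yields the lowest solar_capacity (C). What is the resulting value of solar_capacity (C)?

1402

Policy A (H − 13, E := 107):
  Q = 5
  E = 107
  H = 117 − 4·5 + 2·107 (−13 from intervention) = 298
  C = -29 + 5·5 + 2·107 + 4·298 = 1402
Policy C (H − 26):
  Q = 5
  E = 140
  H = 117 − 4·5 + 2·140 (−26 from intervention) = 351
  C = -29 + 5·5 + 2·140 + 4·351 = 1680
Comparing — Policy A: C=1402, Policy C: C=1680. Lowest is 1402 (Policy A).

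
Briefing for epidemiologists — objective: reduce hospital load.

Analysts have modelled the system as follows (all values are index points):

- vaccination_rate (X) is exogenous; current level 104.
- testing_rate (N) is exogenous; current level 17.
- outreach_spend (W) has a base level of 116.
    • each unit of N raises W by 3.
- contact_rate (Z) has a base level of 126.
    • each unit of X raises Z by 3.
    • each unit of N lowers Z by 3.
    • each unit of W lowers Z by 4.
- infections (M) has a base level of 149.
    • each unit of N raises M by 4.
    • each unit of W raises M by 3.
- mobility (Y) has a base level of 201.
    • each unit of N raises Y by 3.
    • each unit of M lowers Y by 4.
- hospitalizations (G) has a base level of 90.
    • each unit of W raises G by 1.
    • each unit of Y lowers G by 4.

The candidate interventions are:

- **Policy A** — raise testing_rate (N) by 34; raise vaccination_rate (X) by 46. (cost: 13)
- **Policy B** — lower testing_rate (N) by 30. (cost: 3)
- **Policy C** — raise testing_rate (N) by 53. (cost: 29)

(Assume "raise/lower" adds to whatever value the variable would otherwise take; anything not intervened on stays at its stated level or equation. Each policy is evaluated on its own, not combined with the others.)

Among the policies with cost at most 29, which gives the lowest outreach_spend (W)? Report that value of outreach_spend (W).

Policy A (N + 34, X + 46):
  N = 17 + 34 = 51
  W = 116 + 3·51 = 269
Policy B (N − 30):
  N = 17 − 30 = -13
  W = 116 + 3·(-13) = 77
Policy C (N + 53):
  N = 17 + 53 = 70
  W = 116 + 3·70 = 326
Comparing — Policy A: W=269, Policy B: W=77, Policy C: W=326. Lowest is 77 (Policy B).

77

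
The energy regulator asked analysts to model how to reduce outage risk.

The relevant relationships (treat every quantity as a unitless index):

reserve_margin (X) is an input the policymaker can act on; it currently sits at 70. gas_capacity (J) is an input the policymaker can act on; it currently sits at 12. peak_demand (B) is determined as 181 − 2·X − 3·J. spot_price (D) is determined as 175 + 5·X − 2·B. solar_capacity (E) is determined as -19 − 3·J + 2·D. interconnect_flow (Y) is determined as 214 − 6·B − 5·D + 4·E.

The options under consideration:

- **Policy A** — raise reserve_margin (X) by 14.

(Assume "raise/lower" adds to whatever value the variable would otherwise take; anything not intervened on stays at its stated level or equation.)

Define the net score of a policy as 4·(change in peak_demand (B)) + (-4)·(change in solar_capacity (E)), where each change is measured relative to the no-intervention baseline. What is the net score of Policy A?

Baseline:
  X = 70
  J = 12
  B = 181 − 2·70 − 3·12 = 5
  D = 175 + 5·70 − 2·5 = 515
  E = -19 − 3·12 + 2·515 = 975
Policy A (X + 14):
  X = 70 + 14 = 84
  J = 12
  B = 181 − 2·84 − 3·12 = -23
  D = 175 + 5·84 − 2·(-23) = 641
  E = -19 − 3·12 + 2·641 = 1227
ΔB = -23 − 5 = -28; ΔE = 1227 − 975 = 252
Score = 4·(-28) + (-4)·252 = -1120

-1120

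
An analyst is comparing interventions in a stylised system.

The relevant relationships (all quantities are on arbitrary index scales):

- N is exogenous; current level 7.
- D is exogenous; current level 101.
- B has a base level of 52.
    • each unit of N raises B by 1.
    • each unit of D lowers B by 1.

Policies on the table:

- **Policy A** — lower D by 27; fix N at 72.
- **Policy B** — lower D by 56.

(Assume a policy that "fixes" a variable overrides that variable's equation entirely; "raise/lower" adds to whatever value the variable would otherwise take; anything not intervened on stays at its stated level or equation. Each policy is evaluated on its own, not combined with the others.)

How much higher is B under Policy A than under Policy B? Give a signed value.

36

Policy A (D − 27, N := 72):
  N = 72
  D = 101 − 27 = 74
  B = 52 + 72 − 74 = 50
Policy B (D − 56):
  N = 7
  D = 101 − 56 = 45
  B = 52 + 7 − 45 = 14
B: 50 − 14 = 36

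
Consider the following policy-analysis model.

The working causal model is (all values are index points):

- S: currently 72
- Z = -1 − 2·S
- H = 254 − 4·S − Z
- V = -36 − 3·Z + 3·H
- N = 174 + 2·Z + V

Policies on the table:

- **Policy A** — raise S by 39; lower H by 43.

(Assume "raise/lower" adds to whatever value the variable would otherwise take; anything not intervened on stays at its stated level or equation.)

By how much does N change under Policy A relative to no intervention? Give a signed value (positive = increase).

-285

Baseline:
  S = 72
  Z = -1 − 2·72 = -145
  H = 254 − 4·72 − (-145) = 111
  V = -36 − 3·(-145) + 3·111 = 732
  N = 174 + 2·(-145) + 732 = 616
Policy A (S + 39, H − 43):
  S = 72 + 39 = 111
  Z = -1 − 2·111 = -223
  H = 254 − 4·111 − (-223) (−43 from intervention) = -10
  V = -36 − 3·(-223) + 3·(-10) = 603
  N = 174 + 2·(-223) + 603 = 331
Change in N: 331 − 616 = -285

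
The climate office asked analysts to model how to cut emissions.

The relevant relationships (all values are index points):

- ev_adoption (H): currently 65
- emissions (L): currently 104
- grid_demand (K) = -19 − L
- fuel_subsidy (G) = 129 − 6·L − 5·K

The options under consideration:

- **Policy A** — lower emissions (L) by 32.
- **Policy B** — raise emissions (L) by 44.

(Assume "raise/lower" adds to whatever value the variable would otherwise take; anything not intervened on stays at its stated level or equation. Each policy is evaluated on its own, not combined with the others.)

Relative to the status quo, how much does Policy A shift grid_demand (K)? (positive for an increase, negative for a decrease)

Baseline:
  L = 104
  K = -19 − 104 = -123
Policy A (L − 32):
  L = 104 − 32 = 72
  K = -19 − 72 = -91
Change in K: -91 − (-123) = 32

32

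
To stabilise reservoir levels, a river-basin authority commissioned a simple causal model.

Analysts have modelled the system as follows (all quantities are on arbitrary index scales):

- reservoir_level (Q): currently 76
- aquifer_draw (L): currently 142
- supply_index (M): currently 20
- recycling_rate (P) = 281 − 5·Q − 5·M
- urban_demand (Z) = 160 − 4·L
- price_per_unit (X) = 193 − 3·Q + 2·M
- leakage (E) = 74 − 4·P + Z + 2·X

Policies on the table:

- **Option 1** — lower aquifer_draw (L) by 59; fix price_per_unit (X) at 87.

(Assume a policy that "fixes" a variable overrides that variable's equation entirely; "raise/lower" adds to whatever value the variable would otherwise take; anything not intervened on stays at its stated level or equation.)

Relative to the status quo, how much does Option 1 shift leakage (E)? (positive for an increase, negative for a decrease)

Baseline:
  Q = 76
  L = 142
  M = 20
  P = 281 − 5·76 − 5·20 = -199
  Z = 160 − 4·142 = -408
  X = 193 − 3·76 + 2·20 = 5
  E = 74 − 4·(-199) + (-408) + 2·5 = 472
Option 1 (L − 59, X := 87):
  Q = 76
  L = 142 − 59 = 83
  M = 20
  P = 281 − 5·76 − 5·20 = -199
  Z = 160 − 4·83 = -172
  X = 87
  E = 74 − 4·(-199) + (-172) + 2·87 = 872
Change in E: 872 − 472 = 400

400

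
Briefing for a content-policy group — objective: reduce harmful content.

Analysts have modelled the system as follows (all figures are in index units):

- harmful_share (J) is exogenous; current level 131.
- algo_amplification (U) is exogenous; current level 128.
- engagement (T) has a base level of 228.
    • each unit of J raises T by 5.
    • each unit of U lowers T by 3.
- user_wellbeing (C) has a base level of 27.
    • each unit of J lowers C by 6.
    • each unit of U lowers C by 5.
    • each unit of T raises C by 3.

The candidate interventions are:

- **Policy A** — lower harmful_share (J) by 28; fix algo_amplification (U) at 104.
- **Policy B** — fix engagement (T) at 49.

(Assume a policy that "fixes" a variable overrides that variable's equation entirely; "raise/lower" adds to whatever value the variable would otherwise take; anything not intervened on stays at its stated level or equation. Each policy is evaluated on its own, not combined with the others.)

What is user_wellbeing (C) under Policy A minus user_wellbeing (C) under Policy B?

Policy A (J − 28, U := 104):
  J = 131 − 28 = 103
  U = 104
  T = 228 + 5·103 − 3·104 = 431
  C = 27 − 6·103 − 5·104 + 3·431 = 182
Policy B (T := 49):
  J = 131
  U = 128
  T = 49
  C = 27 − 6·131 − 5·128 + 3·49 = -1252
C: 182 − (-1252) = 1434

1434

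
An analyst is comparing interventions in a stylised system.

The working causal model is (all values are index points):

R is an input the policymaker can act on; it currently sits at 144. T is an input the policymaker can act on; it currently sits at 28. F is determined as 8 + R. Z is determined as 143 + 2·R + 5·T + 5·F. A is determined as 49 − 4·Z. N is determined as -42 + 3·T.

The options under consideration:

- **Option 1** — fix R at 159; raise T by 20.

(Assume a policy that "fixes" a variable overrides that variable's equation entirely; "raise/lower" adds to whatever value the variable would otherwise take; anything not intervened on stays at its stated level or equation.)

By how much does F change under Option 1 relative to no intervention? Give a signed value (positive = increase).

15

Baseline:
  R = 144
  F = 8 + 144 = 152
Option 1 (R := 159, T + 20):
  R = 159
  F = 8 + 159 = 167
Change in F: 167 − 152 = 15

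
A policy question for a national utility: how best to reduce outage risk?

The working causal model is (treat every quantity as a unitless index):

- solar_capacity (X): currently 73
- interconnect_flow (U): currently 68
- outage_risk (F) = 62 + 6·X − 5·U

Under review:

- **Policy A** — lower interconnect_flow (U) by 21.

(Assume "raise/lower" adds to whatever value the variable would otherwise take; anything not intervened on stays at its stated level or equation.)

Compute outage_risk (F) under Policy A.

Policy A (U − 21):
  X = 73
  U = 68 − 21 = 47
  F = 62 + 6·73 − 5·47 = 265

265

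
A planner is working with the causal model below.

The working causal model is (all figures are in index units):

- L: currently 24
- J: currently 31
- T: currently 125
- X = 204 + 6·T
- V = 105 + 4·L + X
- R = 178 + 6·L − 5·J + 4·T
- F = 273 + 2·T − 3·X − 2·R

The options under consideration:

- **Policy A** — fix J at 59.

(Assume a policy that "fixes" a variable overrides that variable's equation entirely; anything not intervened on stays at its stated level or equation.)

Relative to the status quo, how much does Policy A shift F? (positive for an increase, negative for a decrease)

Baseline:
  L = 24
  J = 31
  T = 125
  X = 204 + 6·125 = 954
  R = 178 + 6·24 − 5·31 + 4·125 = 667
  F = 273 + 2·125 − 3·954 − 2·667 = -3673
Policy A (J := 59):
  L = 24
  J = 59
  T = 125
  X = 204 + 6·125 = 954
  R = 178 + 6·24 − 5·59 + 4·125 = 527
  F = 273 + 2·125 − 3·954 − 2·527 = -3393
Change in F: -3393 − (-3673) = 280

280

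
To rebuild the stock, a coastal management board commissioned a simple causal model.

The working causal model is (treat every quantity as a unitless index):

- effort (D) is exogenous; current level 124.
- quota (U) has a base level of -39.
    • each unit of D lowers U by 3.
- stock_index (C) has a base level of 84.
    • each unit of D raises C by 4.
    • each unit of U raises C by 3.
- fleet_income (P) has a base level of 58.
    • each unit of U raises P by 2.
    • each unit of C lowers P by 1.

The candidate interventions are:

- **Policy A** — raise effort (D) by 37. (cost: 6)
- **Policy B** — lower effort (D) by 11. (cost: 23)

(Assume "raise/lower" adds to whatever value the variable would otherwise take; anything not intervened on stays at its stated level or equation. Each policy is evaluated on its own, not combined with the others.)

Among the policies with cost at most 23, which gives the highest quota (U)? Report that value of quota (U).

-378

Policy A (D + 37):
  D = 124 + 37 = 161
  U = -39 − 3·161 = -522
Policy B (D − 11):
  D = 124 − 11 = 113
  U = -39 − 3·113 = -378
Comparing — Policy A: U=-522, Policy B: U=-378. Highest is -378 (Policy B).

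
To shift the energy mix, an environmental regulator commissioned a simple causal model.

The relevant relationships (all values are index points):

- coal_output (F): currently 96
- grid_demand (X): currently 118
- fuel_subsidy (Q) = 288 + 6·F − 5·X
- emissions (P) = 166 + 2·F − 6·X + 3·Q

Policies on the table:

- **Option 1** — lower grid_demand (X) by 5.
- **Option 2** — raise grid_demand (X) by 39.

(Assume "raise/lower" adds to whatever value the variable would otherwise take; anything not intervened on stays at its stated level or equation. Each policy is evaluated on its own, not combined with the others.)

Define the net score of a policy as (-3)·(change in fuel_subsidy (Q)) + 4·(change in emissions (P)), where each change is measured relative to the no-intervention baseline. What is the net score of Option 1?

345

Baseline:
  F = 96
  X = 118
  Q = 288 + 6·96 − 5·118 = 274
  P = 166 + 2·96 − 6·118 + 3·274 = 472
Option 1 (X − 5):
  F = 96
  X = 118 − 5 = 113
  Q = 288 + 6·96 − 5·113 = 299
  P = 166 + 2·96 − 6·113 + 3·299 = 577
ΔQ = 299 − 274 = 25; ΔP = 577 − 472 = 105
Score = (-3)·25 + 4·105 = 345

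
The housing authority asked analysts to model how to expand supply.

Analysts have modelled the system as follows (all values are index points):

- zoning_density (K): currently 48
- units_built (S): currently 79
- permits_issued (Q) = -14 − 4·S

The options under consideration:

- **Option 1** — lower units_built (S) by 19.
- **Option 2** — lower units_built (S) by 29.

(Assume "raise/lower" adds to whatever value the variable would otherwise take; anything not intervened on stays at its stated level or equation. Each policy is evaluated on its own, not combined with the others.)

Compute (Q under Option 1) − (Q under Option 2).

-40

Option 1 (S − 19):
  S = 79 − 19 = 60
  Q = -14 − 4·60 = -254
Option 2 (S − 29):
  S = 79 − 29 = 50
  Q = -14 − 4·50 = -214
Q: -254 − (-214) = -40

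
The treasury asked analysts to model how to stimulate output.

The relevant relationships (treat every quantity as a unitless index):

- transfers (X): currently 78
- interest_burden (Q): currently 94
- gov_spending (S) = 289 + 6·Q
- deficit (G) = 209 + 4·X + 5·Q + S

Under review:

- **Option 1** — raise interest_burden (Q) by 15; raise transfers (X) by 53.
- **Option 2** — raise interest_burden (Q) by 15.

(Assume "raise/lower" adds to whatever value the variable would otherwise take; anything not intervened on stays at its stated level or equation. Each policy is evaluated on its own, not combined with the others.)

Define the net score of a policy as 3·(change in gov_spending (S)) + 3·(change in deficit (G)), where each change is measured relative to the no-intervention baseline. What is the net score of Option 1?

1401

Baseline:
  X = 78
  Q = 94
  S = 289 + 6·94 = 853
  G = 209 + 4·78 + 5·94 + 853 = 1844
Option 1 (Q + 15, X + 53):
  X = 78 + 53 = 131
  Q = 94 + 15 = 109
  S = 289 + 6·109 = 943
  G = 209 + 4·131 + 5·109 + 943 = 2221
ΔS = 943 − 853 = 90; ΔG = 2221 − 1844 = 377
Score = 3·90 + 3·377 = 1401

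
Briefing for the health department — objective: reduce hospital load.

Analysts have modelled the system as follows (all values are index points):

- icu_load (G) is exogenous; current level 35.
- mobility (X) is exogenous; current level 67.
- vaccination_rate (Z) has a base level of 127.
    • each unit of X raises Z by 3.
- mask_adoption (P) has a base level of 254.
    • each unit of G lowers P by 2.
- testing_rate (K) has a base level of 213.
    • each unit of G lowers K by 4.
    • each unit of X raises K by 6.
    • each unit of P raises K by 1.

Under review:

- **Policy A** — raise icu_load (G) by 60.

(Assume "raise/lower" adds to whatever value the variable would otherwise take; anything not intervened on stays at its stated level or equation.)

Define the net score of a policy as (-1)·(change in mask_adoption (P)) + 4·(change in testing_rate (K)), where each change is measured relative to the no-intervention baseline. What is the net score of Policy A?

Baseline:
  G = 35
  X = 67
  P = 254 − 2·35 = 184
  K = 213 − 4·35 + 6·67 + 184 = 659
Policy A (G + 60):
  G = 35 + 60 = 95
  X = 67
  P = 254 − 2·95 = 64
  K = 213 − 4·95 + 6·67 + 64 = 299
ΔP = 64 − 184 = -120; ΔK = 299 − 659 = -360
Score = (-1)·(-120) + 4·(-360) = -1320

-1320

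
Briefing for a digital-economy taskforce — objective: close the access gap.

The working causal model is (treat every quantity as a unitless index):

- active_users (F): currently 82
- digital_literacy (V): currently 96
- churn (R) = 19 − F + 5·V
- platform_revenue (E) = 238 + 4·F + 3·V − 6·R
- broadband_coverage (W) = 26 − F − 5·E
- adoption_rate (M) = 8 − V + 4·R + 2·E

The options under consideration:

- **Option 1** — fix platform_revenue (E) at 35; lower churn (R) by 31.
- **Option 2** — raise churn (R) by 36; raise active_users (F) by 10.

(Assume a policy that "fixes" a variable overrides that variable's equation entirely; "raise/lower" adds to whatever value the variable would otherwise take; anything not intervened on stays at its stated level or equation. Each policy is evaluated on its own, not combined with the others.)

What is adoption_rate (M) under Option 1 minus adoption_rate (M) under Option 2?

Option 1 (E := 35, R − 31):
  F = 82
  V = 96
  R = 19 − 82 + 5·96 (−31 from intervention) = 386
  E = 35
  M = 8 − 96 + 4·386 + 2·35 = 1526
Option 2 (R + 36, F + 10):
  F = 82 + 10 = 92
  V = 96
  R = 19 − 92 + 5·96 (+36 from intervention) = 443
  E = 238 + 4·92 + 3·96 − 6·443 = -1764
  M = 8 − 96 + 4·443 + 2·(-1764) = -1844
M: 1526 − (-1844) = 3370

3370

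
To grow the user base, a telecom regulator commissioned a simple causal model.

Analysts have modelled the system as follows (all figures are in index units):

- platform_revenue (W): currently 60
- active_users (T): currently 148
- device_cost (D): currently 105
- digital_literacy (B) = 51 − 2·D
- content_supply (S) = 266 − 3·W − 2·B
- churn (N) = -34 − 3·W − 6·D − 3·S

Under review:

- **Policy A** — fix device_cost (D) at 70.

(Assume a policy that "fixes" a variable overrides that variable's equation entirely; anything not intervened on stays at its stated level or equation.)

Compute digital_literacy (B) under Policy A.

Policy A (D := 70):
  D = 70
  B = 51 − 2·70 = -89

-89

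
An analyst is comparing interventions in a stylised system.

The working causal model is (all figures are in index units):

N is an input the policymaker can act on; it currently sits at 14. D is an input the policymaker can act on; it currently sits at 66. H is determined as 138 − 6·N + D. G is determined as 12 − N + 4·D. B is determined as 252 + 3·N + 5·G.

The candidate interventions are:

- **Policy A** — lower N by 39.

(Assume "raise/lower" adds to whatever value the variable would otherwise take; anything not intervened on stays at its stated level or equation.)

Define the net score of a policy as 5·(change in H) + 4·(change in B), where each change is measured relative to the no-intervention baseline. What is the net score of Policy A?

Baseline:
  N = 14
  D = 66
  H = 138 − 6·14 + 66 = 120
  G = 12 − 14 + 4·66 = 262
  B = 252 + 3·14 + 5·262 = 1604
Policy A (N − 39):
  N = 14 − 39 = -25
  D = 66
  H = 138 − 6·(-25) + 66 = 354
  G = 12 − (-25) + 4·66 = 301
  B = 252 + 3·(-25) + 5·301 = 1682
ΔH = 354 − 120 = 234; ΔB = 1682 − 1604 = 78
Score = 5·234 + 4·78 = 1482

1482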